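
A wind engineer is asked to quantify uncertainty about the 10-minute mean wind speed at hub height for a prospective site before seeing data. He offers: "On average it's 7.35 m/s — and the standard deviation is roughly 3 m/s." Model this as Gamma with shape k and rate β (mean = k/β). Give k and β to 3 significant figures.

For Gamma(k, rate β): mean = k/β, variance = k/β², so CV = 1/√k.
CV = SD/mean = 3/7.35 = 0.4082, hence k = 1/CV² = 6.
Then β = k/mean = 6/7.35 = 0.817.

k ≈ 6, β ≈ 0.817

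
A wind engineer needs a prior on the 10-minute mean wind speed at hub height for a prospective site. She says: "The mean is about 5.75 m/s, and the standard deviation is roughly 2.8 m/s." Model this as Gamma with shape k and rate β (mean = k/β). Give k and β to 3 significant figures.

For Gamma(k, rate β): mean = k/β, variance = k/β², so CV = 1/√k.
CV = SD/mean = 2.8/5.75 = 0.487, hence k = 1/CV² = 4.22.
Then β = k/mean = 4.22/5.75 = 0.733.

k ≈ 4.22, β ≈ 0.733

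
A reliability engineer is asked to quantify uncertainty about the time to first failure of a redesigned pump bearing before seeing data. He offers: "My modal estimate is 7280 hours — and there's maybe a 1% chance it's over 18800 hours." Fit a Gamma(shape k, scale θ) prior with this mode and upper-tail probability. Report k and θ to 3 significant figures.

Gamma(k,θ) with k>1 has mode (k−1)θ, so θ = 7280/(k−1).
Need P(X < 18800) = 0.99 with θ tied to k this way. Start at k = 2, θ = 7280: P(X<18800) ≈ 0.729.
Too low — raise k to concentrate. Iterating converges to k ≈ 6.18.
Then θ = 7280/(6.18−1) ≈ 1410.

k ≈ 6.18, θ ≈ 1410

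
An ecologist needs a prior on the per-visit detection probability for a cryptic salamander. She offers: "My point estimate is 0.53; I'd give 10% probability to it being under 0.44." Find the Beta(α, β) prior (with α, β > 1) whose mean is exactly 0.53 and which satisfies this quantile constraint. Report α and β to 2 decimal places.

α ≈ 26.75, β ≈ 23.72

With mean 0.53 fixed, write α = 0.53s, β = 0.47s where s = α+β.
Need P(θ < 0.44) = 0.1 under Beta(0.53s, 0.47s). Normal approximation: (q−m)/√(m(1−m)/s) ≈ z_{0.1} = -1.28, so s ≈ 0.53·0.47·(-1.28)²/(0.44−0.53)² = 50.5.
At s = 50.5: P(θ<0.44) ≈ 0.100. Adjusting to match 0.1 gives s ≈ 50.47.
So α = 0.53·50.47 ≈ 26.75, β = 0.47·50.47 ≈ 23.72.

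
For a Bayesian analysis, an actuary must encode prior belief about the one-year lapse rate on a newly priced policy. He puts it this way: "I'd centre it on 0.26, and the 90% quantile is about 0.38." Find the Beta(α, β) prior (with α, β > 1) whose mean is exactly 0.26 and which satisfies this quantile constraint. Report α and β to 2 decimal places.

α ≈ 6.00, β ≈ 17.07

With mean 0.26 fixed, write α = 0.26s, β = 0.74s where s = α+β.
Need P(θ < 0.38) = 0.9 under Beta(0.26s, 0.74s). Normal approximation: (q−m)/√(m(1−m)/s) ≈ z_{0.9} = 1.28, so s ≈ 0.26·0.74·(1.28)²/(0.38−0.26)² = 21.9.
At s = 21.9: P(θ<0.38) ≈ 0.895. Adjusting to match 0.9 gives s ≈ 23.07.
So α = 0.26·23.07 ≈ 6.00, β = 0.74·23.07 ≈ 17.07.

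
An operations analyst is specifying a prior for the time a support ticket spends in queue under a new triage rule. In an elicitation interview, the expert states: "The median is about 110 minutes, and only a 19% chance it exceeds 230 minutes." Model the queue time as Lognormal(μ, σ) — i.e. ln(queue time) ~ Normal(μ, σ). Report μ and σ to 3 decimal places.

μ ≈ 4.700, σ ≈ 0.840

If T ~ Lognormal(μ,σ) then ln T ~ Normal(μ,σ), so the p-quantile of ln T is μ + z_p·σ.
ln(110) = 4.7 and ln(230) = 5.438; z_{0.5} = 0, z_{0.81} = 0.8779.
σ = (5.438 − 4.7)/(0.8779 − (0)) = 0.840.
μ = 4.7 − (0)·0.840 = 4.700.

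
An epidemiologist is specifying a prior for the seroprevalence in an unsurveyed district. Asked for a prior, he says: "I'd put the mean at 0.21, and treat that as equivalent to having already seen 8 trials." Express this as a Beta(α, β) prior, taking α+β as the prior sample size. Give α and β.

Under the effective-sample-size interpretation, Beta(α, β) has prior mean α/(α+β) and prior sample size α+β.
So α+β = 8 and α/(α+β) = 0.21, giving α = 0.21·8 = 1.68 and β = 8 − 1.68 = 6.32.

α = 1.68, β = 6.32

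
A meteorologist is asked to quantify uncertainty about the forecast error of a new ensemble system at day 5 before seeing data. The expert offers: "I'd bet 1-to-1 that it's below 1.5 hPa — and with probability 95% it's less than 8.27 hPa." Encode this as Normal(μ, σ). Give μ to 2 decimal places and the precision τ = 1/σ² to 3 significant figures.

The p-quantile of Normal(μ,σ) is μ + z_p·σ, with z_{0.5} = 0 and z_{0.95} = 1.645.
Eliminate σ: μ = (z₂·x₁ − z₁·x₂)/(z₂ − z₁) = (1.645·1.5 − (0)·8.27)/1.645 = 1.50.
Then σ = (x₂ − x₁)/(z₂ − z₁) = (8.27 − 1.5)/1.645 = 4.12.
Precision τ = 1/σ² = 1/4.116² = 0.059.

μ = 1.50, τ = 0.059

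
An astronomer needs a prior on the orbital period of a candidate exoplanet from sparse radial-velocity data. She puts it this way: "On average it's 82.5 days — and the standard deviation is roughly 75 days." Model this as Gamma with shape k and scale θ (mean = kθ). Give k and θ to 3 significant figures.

For Gamma(k, scale θ): mean = kθ, variance = kθ², so CV = 1/√k.
CV = SD/mean = 75/82.5 = 0.9091, hence k = 1/CV² = 1.21.
Then θ = mean/k = 82.5/1.21 = 68.2.

k ≈ 1.21, θ ≈ 68.2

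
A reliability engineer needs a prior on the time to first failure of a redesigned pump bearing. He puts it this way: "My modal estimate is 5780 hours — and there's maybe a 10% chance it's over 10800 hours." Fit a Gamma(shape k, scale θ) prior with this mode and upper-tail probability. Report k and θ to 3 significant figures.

k ≈ 5.89, θ ≈ 1180

Gamma(k,θ) with k>1 has mode (k−1)θ, so θ = 5780/(k−1).
Need P(X < 10800) = 0.9 with θ tied to k this way. Start at k = 2, θ = 5780: P(X<10800) ≈ 0.557.
Too low — raise k to concentrate. Iterating converges to k ≈ 5.89.
Then θ = 5780/(5.89−1) ≈ 1180.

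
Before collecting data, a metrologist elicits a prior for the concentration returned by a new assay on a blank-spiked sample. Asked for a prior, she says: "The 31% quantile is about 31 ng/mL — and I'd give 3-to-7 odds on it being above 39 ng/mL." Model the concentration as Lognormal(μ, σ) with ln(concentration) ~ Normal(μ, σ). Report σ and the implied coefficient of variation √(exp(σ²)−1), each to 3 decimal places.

σ ≈ 0.225, CV ≈ 0.228

If T ~ Lognormal(μ,σ) then ln T ~ Normal(μ,σ), so the p-quantile of ln T is μ + z_p·σ.
ln(31) = 3.434 and ln(39) = 3.664; z_{0.31} = -0.4959, z_{0.7} = 0.5244.
σ = (3.664 − 3.434)/(0.5244 − (-0.4959)) = 0.225.
μ = 3.434 − (-0.4959)·0.225 = 3.546.
CV = √(exp(σ²)−1) = √(exp(0.0506)−1) = 0.228.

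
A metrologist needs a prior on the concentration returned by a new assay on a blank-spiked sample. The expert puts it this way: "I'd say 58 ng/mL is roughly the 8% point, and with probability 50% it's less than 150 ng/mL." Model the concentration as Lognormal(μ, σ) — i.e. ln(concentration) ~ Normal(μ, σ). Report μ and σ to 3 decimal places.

μ ≈ 5.011, σ ≈ 0.676

If T ~ Lognormal(μ,σ) then ln T ~ Normal(μ,σ), so the p-quantile of ln T is μ + z_p·σ.
ln(58) = 4.06 and ln(150) = 5.011; z_{0.08} = -1.405, z_{0.5} = 0.
σ = (5.011 − 4.06)/(0 − (-1.405)) = 0.676.
μ = 4.06 − (-1.405)·0.676 = 5.011.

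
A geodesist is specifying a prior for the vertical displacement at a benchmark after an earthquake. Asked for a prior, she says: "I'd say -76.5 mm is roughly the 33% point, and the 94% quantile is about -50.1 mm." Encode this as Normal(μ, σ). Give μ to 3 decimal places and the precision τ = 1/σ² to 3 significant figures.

μ = -70.678, τ = 0.00571

For Normal(μ,σ), the p-quantile is μ + z_p·σ. Here z_{0.33} = -0.4399, z_{0.94} = 1.555.
So -76.5 = μ − 0.4399σ and -50.1 = μ + 1.555σ.
Subtracting: σ = (-50.1 − -76.5)/(1.555 − (-0.4399)) = 13.235.
Then μ = -76.5 − (-0.4399)·13.235 = -70.678.
Precision τ = 1/σ² = 1/13.24² = 0.00571.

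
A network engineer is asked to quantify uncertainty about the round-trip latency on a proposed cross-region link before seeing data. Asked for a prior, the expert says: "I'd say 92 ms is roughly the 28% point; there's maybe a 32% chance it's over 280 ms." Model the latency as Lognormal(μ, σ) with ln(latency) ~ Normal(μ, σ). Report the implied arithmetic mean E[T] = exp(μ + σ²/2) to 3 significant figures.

If T ~ Lognormal(μ,σ) then ln T ~ Normal(μ,σ), so the p-quantile of ln T is μ + z_p·σ.
ln(92) = 4.522 and ln(280) = 5.635; z_{0.28} = -0.5828, z_{0.68} = 0.4677.
σ = (5.635 − 4.522)/(0.4677 − (-0.5828)) = 1.059.
μ = 4.522 − (-0.5828)·1.059 = 5.139.
E[T] = exp(μ + σ²/2) = exp(5.139 + 0.5612) = 299 ms.

E[T] ≈ 299 ms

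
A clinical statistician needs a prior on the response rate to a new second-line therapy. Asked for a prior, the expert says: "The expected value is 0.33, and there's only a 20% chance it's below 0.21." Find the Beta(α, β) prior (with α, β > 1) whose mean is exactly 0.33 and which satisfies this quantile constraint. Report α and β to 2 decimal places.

With mean 0.33 fixed, write α = 0.33s, β = 0.67s where s = α+β.
Need P(θ < 0.21) = 0.2 under Beta(0.33s, 0.67s). Normal approximation: (q−m)/√(m(1−m)/s) ≈ z_{0.2} = -0.842, so s ≈ 0.33·0.67·(-0.842)²/(0.21−0.33)² = 10.9.
At s = 10.9: P(θ<0.21) ≈ 0.205. Adjusting to match 0.2 gives s ≈ 11.28.
So α = 0.33·11.28 ≈ 3.72, β = 0.67·11.28 ≈ 7.56.

α ≈ 3.72, β ≈ 7.56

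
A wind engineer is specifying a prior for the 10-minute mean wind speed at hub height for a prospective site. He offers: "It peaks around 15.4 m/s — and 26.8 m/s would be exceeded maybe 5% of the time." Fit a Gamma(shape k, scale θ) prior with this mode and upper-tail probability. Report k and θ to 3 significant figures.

k ≈ 10.1, θ ≈ 1.69

Gamma(k,θ) with k>1 has mode (k−1)θ, so θ = 15.4/(k−1).
Need P(X < 26.8) = 0.95 with θ tied to k this way. Start at k = 2, θ = 15.4: P(X<26.8) ≈ 0.519.
Too low — raise k to concentrate. Iterating converges to k ≈ 10.1.
Then θ = 15.4/(10.1−1) ≈ 1.69.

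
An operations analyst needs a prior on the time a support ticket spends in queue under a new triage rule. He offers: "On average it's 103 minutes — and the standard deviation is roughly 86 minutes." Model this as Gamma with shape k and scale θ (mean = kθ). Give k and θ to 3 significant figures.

k ≈ 1.43, θ ≈ 71.8

For Gamma(k, scale θ): mean = kθ, variance = kθ², so CV = 1/√k.
CV = SD/mean = 86/103 = 0.835, hence k = 1/CV² = 1.43.
Then θ = mean/k = 103/1.43 = 71.8.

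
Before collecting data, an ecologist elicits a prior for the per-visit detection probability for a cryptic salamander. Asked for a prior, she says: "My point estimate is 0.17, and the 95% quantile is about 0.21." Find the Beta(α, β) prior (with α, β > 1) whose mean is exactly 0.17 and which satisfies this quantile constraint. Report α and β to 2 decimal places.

With mean 0.17 fixed, write α = 0.17s, β = 0.83s where s = α+β.
Need P(θ < 0.21) = 0.95 under Beta(0.17s, 0.83s). Normal approximation: (q−m)/√(m(1−m)/s) ≈ z_{0.95} = 1.64, so s ≈ 0.17·0.83·(1.64)²/(0.21−0.17)² = 238.6.
At s = 238.6: P(θ<0.21) ≈ 0.944. Adjusting to match 0.95 gives s ≈ 255.56.
So α = 0.17·255.56 ≈ 43.44, β = 0.83·255.56 ≈ 212.11.

α ≈ 43.44, β ≈ 212.11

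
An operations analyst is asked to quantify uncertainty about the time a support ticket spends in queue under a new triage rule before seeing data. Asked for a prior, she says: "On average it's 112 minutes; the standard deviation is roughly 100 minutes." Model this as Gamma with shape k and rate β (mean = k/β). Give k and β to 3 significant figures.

k ≈ 1.25, β ≈ 0.0112

For Gamma(k, rate β): mean = k/β, variance = k/β², so CV = 1/√k.
CV = SD/mean = 100/112 = 0.8929, hence k = 1/CV² = 1.25.
Then β = k/mean = 1.25/112 = 0.0112.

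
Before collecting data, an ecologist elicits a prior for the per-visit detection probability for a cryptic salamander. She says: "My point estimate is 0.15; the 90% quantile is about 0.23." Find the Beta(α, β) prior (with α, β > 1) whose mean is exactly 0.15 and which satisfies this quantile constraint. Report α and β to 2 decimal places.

α ≈ 5.27, β ≈ 29.87

With mean 0.15 fixed, write α = 0.15s, β = 0.85s where s = α+β.
Need P(θ < 0.23) = 0.9 under Beta(0.15s, 0.85s). Normal approximation: (q−m)/√(m(1−m)/s) ≈ z_{0.9} = 1.28, so s ≈ 0.15·0.85·(1.28)²/(0.23−0.15)² = 32.7.
At s = 32.7: P(θ<0.23) ≈ 0.893. Adjusting to match 0.9 gives s ≈ 35.14.
So α = 0.15·35.14 ≈ 5.27, β = 0.85·35.14 ≈ 29.87.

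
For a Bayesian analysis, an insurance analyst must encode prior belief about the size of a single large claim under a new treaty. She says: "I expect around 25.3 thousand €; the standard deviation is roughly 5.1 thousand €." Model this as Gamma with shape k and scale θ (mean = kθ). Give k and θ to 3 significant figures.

k ≈ 24.6, θ ≈ 1.03

For Gamma(k, scale θ): mean = kθ, variance = kθ², so CV = 1/√k.
CV = SD/mean = 5.1/25.3 = 0.2016, hence k = 1/CV² = 24.6.
Then θ = mean/k = 25.3/24.6 = 1.03.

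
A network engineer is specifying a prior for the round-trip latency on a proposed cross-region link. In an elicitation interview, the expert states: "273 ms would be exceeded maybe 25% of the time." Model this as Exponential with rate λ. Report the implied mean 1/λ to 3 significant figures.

mean ≈ 197 ms

P(T > 273.0) = e^(−λ·273.0) = 0.25, so λ = −ln(0.25)/273.0 = 0.00508.
Mean = 1/λ = 197 ms.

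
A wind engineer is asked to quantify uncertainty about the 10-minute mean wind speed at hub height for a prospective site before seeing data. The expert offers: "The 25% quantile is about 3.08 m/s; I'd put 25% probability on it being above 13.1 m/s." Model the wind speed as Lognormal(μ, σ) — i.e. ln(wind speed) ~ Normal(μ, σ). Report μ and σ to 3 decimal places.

If T ~ Lognormal(μ,σ) then ln T ~ Normal(μ,σ), so the p-quantile of ln T is μ + z_p·σ.
ln(3.08) = 1.125 and ln(13.1) = 2.573; z_{0.25} = -0.6745, z_{0.75} = 0.6745.
σ = (2.573 − 1.125)/(0.6745 − (-0.6745)) = 1.073.
μ = 1.125 − (-0.6745)·1.073 = 1.849.

μ ≈ 1.849, σ ≈ 1.073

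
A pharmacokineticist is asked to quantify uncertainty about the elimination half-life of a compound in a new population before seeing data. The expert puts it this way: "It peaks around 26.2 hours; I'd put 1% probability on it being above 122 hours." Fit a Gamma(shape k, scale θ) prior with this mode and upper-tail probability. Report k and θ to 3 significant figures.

Gamma(k,θ) with k>1 has mode (k−1)θ, so θ = 26.2/(k−1).
Need P(X < 122) = 0.99 with θ tied to k this way. Start at k = 2, θ = 26.2: P(X<122) ≈ 0.946.
Too low — raise k to concentrate. Iterating converges to k ≈ 2.69.
Then θ = 26.2/(2.69−1) ≈ 15.5.

k ≈ 2.69, θ ≈ 15.5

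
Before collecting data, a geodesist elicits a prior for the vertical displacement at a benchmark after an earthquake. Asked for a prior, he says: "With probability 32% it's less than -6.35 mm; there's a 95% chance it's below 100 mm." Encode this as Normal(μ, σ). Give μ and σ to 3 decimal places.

For Normal(μ,σ), the p-quantile is μ + z_p·σ. Here z_{0.32} = -0.4677, z_{0.95} = 1.645.
So -6.35 = μ − 0.4677σ and 100 = μ + 1.645σ.
Subtracting: σ = (100 − -6.35)/(1.645 − (-0.4677)) = 50.342.
Then μ = -6.35 − (-0.4677)·50.342 = 17.195.

μ = 17.195, σ = 50.342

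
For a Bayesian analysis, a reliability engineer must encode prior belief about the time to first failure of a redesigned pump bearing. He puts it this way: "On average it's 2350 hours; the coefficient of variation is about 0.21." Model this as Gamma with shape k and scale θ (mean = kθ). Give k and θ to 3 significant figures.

For Gamma(k, scale θ): mean = kθ, variance = kθ², so CV = 1/√k.
CV = 0.21, hence k = 1/CV² = 22.7.
Then θ = mean/k = 2350/22.7 = 104.

k ≈ 22.7, θ ≈ 104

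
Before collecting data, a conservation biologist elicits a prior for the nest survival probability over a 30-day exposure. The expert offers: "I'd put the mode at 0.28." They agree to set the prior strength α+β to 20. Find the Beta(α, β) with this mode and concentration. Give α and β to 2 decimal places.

α = 6.04, β = 13.96

For α,β > 1 the Beta mode is (α−1)/(α+β−2). With α+β = 20, the mode is (α−1)/18.
Set (α−1)/18 = 0.28 → α = 1 + 0.28·18 = 6.04.
β = 20 − α = 13.96.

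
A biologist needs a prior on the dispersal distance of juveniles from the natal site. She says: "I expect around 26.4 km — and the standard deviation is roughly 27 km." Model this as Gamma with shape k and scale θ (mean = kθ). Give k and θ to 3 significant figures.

k ≈ 0.956, θ ≈ 27.6

For Gamma(k, scale θ): mean = kθ, variance = kθ², so CV = 1/√k.
CV = SD/mean = 27/26.4 = 1.023, hence k = 1/CV² = 0.956.
Then θ = mean/k = 26.4/0.956 = 27.6.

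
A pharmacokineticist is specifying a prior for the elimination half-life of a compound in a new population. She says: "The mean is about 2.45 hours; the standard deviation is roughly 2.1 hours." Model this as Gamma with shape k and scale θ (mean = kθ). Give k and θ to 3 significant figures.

k ≈ 1.36, θ ≈ 1.8

For Gamma(k, scale θ): mean = kθ, variance = kθ², so CV = 1/√k.
CV = SD/mean = 2.1/2.45 = 0.8571, hence k = 1/CV² = 1.36.
Then θ = mean/k = 2.45/1.36 = 1.8.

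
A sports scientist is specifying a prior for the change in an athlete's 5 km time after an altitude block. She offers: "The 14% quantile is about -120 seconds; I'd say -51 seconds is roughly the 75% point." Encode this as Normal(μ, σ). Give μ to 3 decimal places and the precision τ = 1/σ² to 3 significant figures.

The p-quantile of Normal(μ,σ) is μ + z_p·σ, with z_{0.14} = -1.08 and z_{0.75} = 0.6745.
Eliminate σ: μ = (z₂·x₁ − z₁·x₂)/(z₂ − z₁) = (0.6745·-120 − (-1.08)·-51)/1.755 = -77.521.
Then σ = (x₂ − x₁)/(z₂ − z₁) = (-51 − -120)/1.755 = 39.321.
Precision τ = 1/σ² = 1/39.32² = 0.000647.

μ = -77.521, τ = 0.000647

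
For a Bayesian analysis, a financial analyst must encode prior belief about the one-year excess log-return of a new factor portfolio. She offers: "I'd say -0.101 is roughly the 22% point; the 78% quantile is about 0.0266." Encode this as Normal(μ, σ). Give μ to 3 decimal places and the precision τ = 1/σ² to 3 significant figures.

For Normal(μ,σ), the p-quantile is μ + z_p·σ. Here z_{0.22} = -0.7722, z_{0.78} = 0.7722.
So -0.101 = μ − 0.7722σ and 0.0266 = μ + 0.7722σ.
Subtracting: σ = (0.0266 − -0.101)/(0.7722 − (-0.7722)) = 0.083.
Then μ = -0.101 − (-0.7722)·0.083 = -0.037.
Precision τ = 1/σ² = 1/0.08262² = 146.

μ = -0.037, τ = 146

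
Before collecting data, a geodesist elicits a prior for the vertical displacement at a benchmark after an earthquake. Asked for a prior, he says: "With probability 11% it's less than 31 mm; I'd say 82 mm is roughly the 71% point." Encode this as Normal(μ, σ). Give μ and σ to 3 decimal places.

μ = 66.144, σ = 28.653

For Normal(μ,σ), the p-quantile is μ + z_p·σ. Here z_{0.11} = -1.227, z_{0.71} = 0.5534.
So 31 = μ − 1.227σ and 82 = μ + 0.5534σ.
Subtracting: σ = (82 − 31)/(0.5534 − (-1.227)) = 28.653.
Then μ = 31 − (-1.227)·28.653 = 66.144.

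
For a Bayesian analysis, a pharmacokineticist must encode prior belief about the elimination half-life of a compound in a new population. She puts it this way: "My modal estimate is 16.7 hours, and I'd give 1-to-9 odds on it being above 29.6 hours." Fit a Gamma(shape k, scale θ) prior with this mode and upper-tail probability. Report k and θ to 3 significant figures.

Gamma(k,θ) with k>1 has mode (k−1)θ, so θ = 16.7/(k−1).
Need P(X < 29.6) = 0.9 with θ tied to k this way. Start at k = 2, θ = 16.7: P(X<29.6) ≈ 0.529.
Too low — raise k to concentrate. Iterating converges to k ≈ 6.8.
Then θ = 16.7/(6.8−1) ≈ 2.88.

k ≈ 6.8, θ ≈ 2.88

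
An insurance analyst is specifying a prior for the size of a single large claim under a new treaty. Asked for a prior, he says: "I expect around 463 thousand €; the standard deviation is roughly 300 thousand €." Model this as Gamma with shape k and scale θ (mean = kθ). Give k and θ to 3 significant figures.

For Gamma(k, scale θ): mean = kθ, variance = kθ², so CV = 1/√k.
CV = SD/mean = 300/463 = 0.6479, hence k = 1/CV² = 2.38.
Then θ = mean/k = 463/2.38 = 194.

k ≈ 2.38, θ ≈ 194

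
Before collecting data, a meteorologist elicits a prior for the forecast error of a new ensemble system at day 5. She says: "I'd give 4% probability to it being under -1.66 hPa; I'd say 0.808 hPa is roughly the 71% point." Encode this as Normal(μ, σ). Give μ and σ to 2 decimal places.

For Normal(μ,σ), the p-quantile is μ + z_p·σ. Here z_{0.04} = -1.751, z_{0.71} = 0.5534.
So -1.66 = μ − 1.751σ and 0.808 = μ + 0.5534σ.
Subtracting: σ = (0.808 − -1.66)/(0.5534 − (-1.751)) = 1.07.
Then μ = -1.66 − (-1.751)·1.07 = 0.22.

μ = 0.22, σ = 1.07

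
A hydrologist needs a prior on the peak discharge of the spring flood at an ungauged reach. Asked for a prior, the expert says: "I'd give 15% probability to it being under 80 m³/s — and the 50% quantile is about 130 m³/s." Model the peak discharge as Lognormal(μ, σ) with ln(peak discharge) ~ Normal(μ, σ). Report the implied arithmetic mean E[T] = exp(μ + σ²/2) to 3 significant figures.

E[T] ≈ 145 m³/s

If T ~ Lognormal(μ,σ) then ln T ~ Normal(μ,σ), so the p-quantile of ln T is μ + z_p·σ.
ln(80) = 4.382 and ln(130) = 4.868; z_{0.15} = -1.036, z_{0.5} = 0.
σ = (4.868 − 4.382)/(0 − (-1.036)) = 0.468.
μ = 4.382 − (-1.036)·0.468 = 4.868.
E[T] = exp(μ + σ²/2) = exp(4.868 + 0.1097) = 145 m³/s.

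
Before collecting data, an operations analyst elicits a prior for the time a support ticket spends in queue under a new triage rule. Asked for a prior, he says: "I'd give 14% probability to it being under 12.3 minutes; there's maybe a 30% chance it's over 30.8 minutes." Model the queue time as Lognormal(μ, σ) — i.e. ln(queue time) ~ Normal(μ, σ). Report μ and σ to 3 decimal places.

μ ≈ 3.128, σ ≈ 0.572

If T ~ Lognormal(μ,σ) then ln T ~ Normal(μ,σ), so the p-quantile of ln T is μ + z_p·σ.
ln(12.3) = 2.51 and ln(30.8) = 3.428; z_{0.14} = -1.08, z_{0.7} = 0.5244.
σ = (3.428 − 2.51)/(0.5244 − (-1.08)) = 0.572.
μ = 2.51 − (-1.08)·0.572 = 3.128.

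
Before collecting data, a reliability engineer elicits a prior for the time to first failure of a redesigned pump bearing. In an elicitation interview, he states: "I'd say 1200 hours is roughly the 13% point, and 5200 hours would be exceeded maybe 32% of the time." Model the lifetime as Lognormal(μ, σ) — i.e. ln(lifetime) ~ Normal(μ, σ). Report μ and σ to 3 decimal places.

μ ≈ 8.126, σ ≈ 0.920

If T ~ Lognormal(μ,σ) then ln T ~ Normal(μ,σ), so the p-quantile of ln T is μ + z_p·σ.
ln(1200) = 7.09 and ln(5200) = 8.556; z_{0.13} = -1.126, z_{0.68} = 0.4677.
σ = (8.556 − 7.09)/(0.4677 − (-1.126)) = 0.920.
μ = 7.09 − (-1.126)·0.920 = 8.126.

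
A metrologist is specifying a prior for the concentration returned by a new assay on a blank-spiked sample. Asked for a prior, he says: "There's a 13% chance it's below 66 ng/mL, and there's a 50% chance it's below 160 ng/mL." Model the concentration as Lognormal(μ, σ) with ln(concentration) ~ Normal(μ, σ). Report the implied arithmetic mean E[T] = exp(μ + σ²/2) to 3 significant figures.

If T ~ Lognormal(μ,σ) then ln T ~ Normal(μ,σ), so the p-quantile of ln T is μ + z_p·σ.
ln(66) = 4.19 and ln(160) = 5.075; z_{0.13} = -1.126, z_{0.5} = 0.
σ = (5.075 − 4.19)/(0 − (-1.126)) = 0.786.
μ = 4.19 − (-1.126)·0.786 = 5.075.
E[T] = exp(μ + σ²/2) = exp(5.075 + 0.3090) = 218 ng/mL.

E[T] ≈ 218 ng/mL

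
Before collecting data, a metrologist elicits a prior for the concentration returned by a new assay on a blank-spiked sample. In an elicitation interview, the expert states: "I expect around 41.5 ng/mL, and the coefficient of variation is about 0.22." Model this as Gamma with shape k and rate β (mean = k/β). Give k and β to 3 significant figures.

k ≈ 20.7, β ≈ 0.498

For Gamma(k, rate β): mean = k/β, variance = k/β², so CV = 1/√k.
CV = 0.22, hence k = 1/CV² = 20.7.
Then β = k/mean = 20.7/41.5 = 0.498.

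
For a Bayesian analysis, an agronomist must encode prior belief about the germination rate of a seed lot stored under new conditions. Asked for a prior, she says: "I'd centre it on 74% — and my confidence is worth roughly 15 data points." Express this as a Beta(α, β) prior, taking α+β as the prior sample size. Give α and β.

Under the effective-sample-size interpretation, Beta(α, β) has prior mean α/(α+β) and prior sample size α+β.
So α+β = 15 and α/(α+β) = 0.74, giving α = 0.74·15 = 11.1 and β = 15 − 11.1 = 3.9.

α = 11.1, β = 3.9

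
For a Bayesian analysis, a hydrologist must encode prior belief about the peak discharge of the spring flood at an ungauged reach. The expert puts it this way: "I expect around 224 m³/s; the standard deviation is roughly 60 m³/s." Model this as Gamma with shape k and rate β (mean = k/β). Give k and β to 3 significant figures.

k ≈ 13.9, β ≈ 0.0622

For Gamma(k, rate β): mean = k/β, variance = k/β², so CV = 1/√k.
CV = SD/mean = 60/224 = 0.2679, hence k = 1/CV² = 13.9.
Then β = k/mean = 13.9/224 = 0.0622.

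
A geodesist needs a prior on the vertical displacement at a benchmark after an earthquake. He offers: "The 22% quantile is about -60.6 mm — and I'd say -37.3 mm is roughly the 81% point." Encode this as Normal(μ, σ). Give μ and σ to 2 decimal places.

For Normal(μ,σ), the p-quantile is μ + z_p·σ. Here z_{0.22} = -0.7722, z_{0.81} = 0.8779.
So -60.6 = μ − 0.7722σ and -37.3 = μ + 0.8779σ.
Subtracting: σ = (-37.3 − -60.6)/(0.8779 − (-0.7722)) = 14.12.
Then μ = -60.6 − (-0.7722)·14.12 = -49.70.

μ = -49.70, σ = 14.12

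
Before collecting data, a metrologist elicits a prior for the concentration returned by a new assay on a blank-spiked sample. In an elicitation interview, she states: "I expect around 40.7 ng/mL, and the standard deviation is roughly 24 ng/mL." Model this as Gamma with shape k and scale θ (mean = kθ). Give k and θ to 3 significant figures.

For Gamma(k, scale θ): mean = kθ, variance = kθ², so CV = 1/√k.
CV = SD/mean = 24/40.7 = 0.5897, hence k = 1/CV² = 2.88.
Then θ = mean/k = 40.7/2.88 = 14.2.

k ≈ 2.88, θ ≈ 14.2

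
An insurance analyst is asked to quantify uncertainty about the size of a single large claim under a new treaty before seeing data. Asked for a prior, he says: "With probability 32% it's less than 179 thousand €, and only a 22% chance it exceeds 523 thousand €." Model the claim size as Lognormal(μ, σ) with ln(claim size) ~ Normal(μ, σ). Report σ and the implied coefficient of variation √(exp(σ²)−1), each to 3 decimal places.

σ ≈ 0.865, CV ≈ 1.055

If T ~ Lognormal(μ,σ) then ln T ~ Normal(μ,σ), so the p-quantile of ln T is μ + z_p·σ.
ln(179) = 5.187 and ln(523) = 6.26; z_{0.32} = -0.4677, z_{0.78} = 0.7722.
σ = (6.26 − 5.187)/(0.7722 − (-0.4677)) = 0.865.
μ = 5.187 − (-0.4677)·0.865 = 5.592.
CV = √(exp(σ²)−1) = √(exp(0.7478)−1) = 1.055.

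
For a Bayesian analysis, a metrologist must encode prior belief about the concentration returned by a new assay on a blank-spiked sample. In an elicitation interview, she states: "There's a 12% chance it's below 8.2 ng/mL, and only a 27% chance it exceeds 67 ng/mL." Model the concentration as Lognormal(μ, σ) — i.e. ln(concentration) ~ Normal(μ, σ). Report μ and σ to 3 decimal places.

μ ≈ 3.485, σ ≈ 1.175

If T ~ Lognormal(μ,σ) then ln T ~ Normal(μ,σ), so the p-quantile of ln T is μ + z_p·σ.
ln(8.2) = 2.104 and ln(67) = 4.205; z_{0.12} = -1.175, z_{0.73} = 0.6128.
σ = (4.205 − 2.104)/(0.6128 − (-1.175)) = 1.175.
μ = 2.104 − (-1.175)·1.175 = 3.485.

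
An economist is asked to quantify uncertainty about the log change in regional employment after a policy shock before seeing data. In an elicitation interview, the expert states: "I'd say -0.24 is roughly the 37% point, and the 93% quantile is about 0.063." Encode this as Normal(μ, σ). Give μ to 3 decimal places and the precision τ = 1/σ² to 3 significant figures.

μ = -0.184, τ = 35.6

For Normal(μ,σ), the p-quantile is μ + z_p·σ. Here z_{0.37} = -0.3319, z_{0.93} = 1.476.
So -0.24 = μ − 0.3319σ and 0.063 = μ + 1.476σ.
Subtracting: σ = (0.063 − -0.24)/(1.476 − (-0.3319)) = 0.168.
Then μ = -0.24 − (-0.3319)·0.168 = -0.184.
Precision τ = 1/σ² = 1/0.1676² = 35.6.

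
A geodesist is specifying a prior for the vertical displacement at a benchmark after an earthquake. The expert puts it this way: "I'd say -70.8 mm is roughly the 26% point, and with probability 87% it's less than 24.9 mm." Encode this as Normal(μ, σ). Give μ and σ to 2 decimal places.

μ = -36.01, σ = 54.08

For Normal(μ,σ), the p-quantile is μ + z_p·σ. Here z_{0.26} = -0.6433, z_{0.87} = 1.126.
So -70.8 = μ − 0.6433σ and 24.9 = μ + 1.126σ.
Subtracting: σ = (24.9 − -70.8)/(1.126 − (-0.6433)) = 54.08.
Then μ = -70.8 − (-0.6433)·54.08 = -36.01.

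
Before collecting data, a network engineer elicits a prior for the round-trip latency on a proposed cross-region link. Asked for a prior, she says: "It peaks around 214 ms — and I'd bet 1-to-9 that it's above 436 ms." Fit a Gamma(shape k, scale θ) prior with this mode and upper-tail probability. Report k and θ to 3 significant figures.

Gamma(k,θ) with k>1 has mode (k−1)θ, so θ = 214/(k−1).
Need P(X < 436) = 0.9 with θ tied to k this way. Start at k = 2, θ = 214: P(X<436) ≈ 0.604.
Too low — raise k to concentrate. Iterating converges to k ≈ 4.79.
Then θ = 214/(4.79−1) ≈ 56.5.

k ≈ 4.79, θ ≈ 56.5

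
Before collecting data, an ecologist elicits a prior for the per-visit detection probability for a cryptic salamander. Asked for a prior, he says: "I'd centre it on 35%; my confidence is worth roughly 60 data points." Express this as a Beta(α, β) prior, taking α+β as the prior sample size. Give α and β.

Under the effective-sample-size interpretation, Beta(α, β) has prior mean α/(α+β) and prior sample size α+β.
So α+β = 60 and α/(α+β) = 0.35, giving α = 0.35·60 = 21 and β = 60 − 21 = 39.

α = 21, β = 39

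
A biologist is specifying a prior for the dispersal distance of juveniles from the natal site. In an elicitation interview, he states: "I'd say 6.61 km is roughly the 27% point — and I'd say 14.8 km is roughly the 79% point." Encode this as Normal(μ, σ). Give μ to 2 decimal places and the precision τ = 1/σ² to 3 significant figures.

For Normal(μ,σ), the p-quantile is μ + z_p·σ. Here z_{0.27} = -0.6128, z_{0.79} = 0.8064.
So 6.61 = μ − 0.6128σ and 14.8 = μ + 0.8064σ.
Subtracting: σ = (14.8 − 6.61)/(0.8064 − (-0.6128)) = 5.77.
Then μ = 6.61 − (-0.6128)·5.77 = 10.15.
Precision τ = 1/σ² = 1/5.771² = 0.03.

μ = 10.15, τ = 0.03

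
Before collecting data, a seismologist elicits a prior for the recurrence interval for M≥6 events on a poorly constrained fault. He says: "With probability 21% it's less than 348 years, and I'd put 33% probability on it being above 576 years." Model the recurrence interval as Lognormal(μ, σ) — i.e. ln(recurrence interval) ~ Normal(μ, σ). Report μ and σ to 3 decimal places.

μ ≈ 6.178, σ ≈ 0.404

If T ~ Lognormal(μ,σ) then ln T ~ Normal(μ,σ), so the p-quantile of ln T is μ + z_p·σ.
ln(348) = 5.852 and ln(576) = 6.356; z_{0.21} = -0.8064, z_{0.67} = 0.4399.
σ = (6.356 − 5.852)/(0.4399 − (-0.8064)) = 0.404.
μ = 5.852 − (-0.8064)·0.404 = 6.178.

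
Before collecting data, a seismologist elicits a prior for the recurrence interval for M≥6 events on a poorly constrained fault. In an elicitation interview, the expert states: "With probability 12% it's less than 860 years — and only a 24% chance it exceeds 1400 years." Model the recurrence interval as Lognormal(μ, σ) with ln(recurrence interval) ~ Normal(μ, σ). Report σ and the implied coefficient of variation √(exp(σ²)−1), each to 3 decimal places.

σ ≈ 0.259, CV ≈ 0.263

If T ~ Lognormal(μ,σ) then ln T ~ Normal(μ,σ), so the p-quantile of ln T is μ + z_p·σ.
ln(860) = 6.757 and ln(1400) = 7.244; z_{0.12} = -1.175, z_{0.76} = 0.7063.
σ = (7.244 − 6.757)/(0.7063 − (-1.175)) = 0.259.
μ = 6.757 − (-1.175)·0.259 = 7.061.
CV = √(exp(σ²)−1) = √(exp(0.0671)−1) = 0.263.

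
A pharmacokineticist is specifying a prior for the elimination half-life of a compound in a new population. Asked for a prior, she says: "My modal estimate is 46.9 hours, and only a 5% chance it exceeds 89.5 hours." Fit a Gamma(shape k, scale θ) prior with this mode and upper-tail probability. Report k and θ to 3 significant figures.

Gamma(k,θ) with k>1 has mode (k−1)θ, so θ = 46.9/(k−1).
Need P(X < 89.5) = 0.95 with θ tied to k this way. Start at k = 2, θ = 46.9: P(X<89.5) ≈ 0.569.
Too low — raise k to concentrate. Iterating converges to k ≈ 7.66.
Then θ = 46.9/(7.66−1) ≈ 7.05.

k ≈ 7.66, θ ≈ 7.05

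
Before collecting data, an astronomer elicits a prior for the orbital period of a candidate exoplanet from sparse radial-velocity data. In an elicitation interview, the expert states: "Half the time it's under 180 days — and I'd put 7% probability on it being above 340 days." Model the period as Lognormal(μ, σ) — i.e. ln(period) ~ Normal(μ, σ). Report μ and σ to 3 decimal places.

μ ≈ 5.193, σ ≈ 0.431

If T ~ Lognormal(μ,σ) then ln T ~ Normal(μ,σ), so the p-quantile of ln T is μ + z_p·σ.
ln(180) = 5.193 and ln(340) = 5.829; z_{0.5} = 0, z_{0.93} = 1.476.
σ = (5.829 − 5.193)/(1.476 − (0)) = 0.431.
μ = 5.193 − (0)·0.431 = 5.193.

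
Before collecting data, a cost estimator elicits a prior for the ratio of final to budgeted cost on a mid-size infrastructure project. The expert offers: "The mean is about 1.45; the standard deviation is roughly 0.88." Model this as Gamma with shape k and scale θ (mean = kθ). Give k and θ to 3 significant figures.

k ≈ 2.72, θ ≈ 0.534

For Gamma(k, scale θ): mean = kθ, variance = kθ², so CV = 1/√k.
CV = SD/mean = 0.88/1.45 = 0.6069, hence k = 1/CV² = 2.72.
Then θ = mean/k = 1.45/2.72 = 0.534.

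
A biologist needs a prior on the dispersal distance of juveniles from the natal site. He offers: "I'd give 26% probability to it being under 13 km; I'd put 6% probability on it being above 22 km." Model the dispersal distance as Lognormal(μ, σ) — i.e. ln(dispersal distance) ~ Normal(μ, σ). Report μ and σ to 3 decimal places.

If T ~ Lognormal(μ,σ) then ln T ~ Normal(μ,σ), so the p-quantile of ln T is μ + z_p·σ.
ln(13) = 2.565 and ln(22) = 3.091; z_{0.26} = -0.6433, z_{0.94} = 1.555.
σ = (3.091 − 2.565)/(1.555 − (-0.6433)) = 0.239.
μ = 2.565 − (-0.6433)·0.239 = 2.719.

μ ≈ 2.719, σ ≈ 0.239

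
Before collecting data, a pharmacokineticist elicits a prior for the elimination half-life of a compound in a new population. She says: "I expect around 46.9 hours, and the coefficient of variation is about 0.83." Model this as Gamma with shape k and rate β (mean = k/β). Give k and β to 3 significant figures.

For Gamma(k, rate β): mean = k/β, variance = k/β², so CV = 1/√k.
CV = 0.83, hence k = 1/CV² = 1.45.
Then β = k/mean = 1.45/46.9 = 0.031.

k ≈ 1.45, β ≈ 0.031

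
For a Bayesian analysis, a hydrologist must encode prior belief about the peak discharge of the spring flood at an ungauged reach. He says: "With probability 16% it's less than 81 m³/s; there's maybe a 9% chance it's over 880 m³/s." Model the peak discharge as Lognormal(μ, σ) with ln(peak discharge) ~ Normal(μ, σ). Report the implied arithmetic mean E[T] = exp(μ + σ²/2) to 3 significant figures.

If T ~ Lognormal(μ,σ) then ln T ~ Normal(μ,σ), so the p-quantile of ln T is μ + z_p·σ.
ln(81) = 4.394 and ln(880) = 6.78; z_{0.16} = -0.9945, z_{0.91} = 1.341.
σ = (6.78 − 4.394)/(1.341 − (-0.9945)) = 1.022.
μ = 4.394 − (-0.9945)·1.022 = 5.410.
E[T] = exp(μ + σ²/2) = exp(5.410 + 0.5218) = 377 m³/s.

E[T] ≈ 377 m³/s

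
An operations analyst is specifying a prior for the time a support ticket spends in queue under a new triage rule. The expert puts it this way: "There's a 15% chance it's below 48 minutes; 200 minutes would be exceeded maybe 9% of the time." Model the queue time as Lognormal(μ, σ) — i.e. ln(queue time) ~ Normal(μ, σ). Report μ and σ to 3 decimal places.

If T ~ Lognormal(μ,σ) then ln T ~ Normal(μ,σ), so the p-quantile of ln T is μ + z_p·σ.
ln(48) = 3.871 and ln(200) = 5.298; z_{0.15} = -1.036, z_{0.91} = 1.341.
σ = (5.298 − 3.871)/(1.341 − (-1.036)) = 0.600.
μ = 3.871 − (-1.036)·0.600 = 4.493.

μ ≈ 4.493, σ ≈ 0.600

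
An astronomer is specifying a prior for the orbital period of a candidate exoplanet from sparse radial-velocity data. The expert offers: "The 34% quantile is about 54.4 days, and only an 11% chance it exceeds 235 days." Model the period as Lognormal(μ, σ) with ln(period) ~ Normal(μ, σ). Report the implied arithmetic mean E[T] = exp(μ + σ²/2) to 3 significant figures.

If T ~ Lognormal(μ,σ) then ln T ~ Normal(μ,σ), so the p-quantile of ln T is μ + z_p·σ.
ln(54.4) = 3.996 and ln(235) = 5.46; z_{0.34} = -0.4125, z_{0.89} = 1.227.
σ = (5.46 − 3.996)/(1.227 − (-0.4125)) = 0.893.
μ = 3.996 − (-0.4125)·0.893 = 4.365.
E[T] = exp(μ + σ²/2) = exp(4.365 + 0.3985) = 117 days.

E[T] ≈ 117 days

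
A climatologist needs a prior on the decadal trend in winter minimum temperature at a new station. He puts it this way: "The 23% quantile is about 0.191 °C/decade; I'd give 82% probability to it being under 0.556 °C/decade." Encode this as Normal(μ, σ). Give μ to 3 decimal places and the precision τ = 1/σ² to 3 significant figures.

For Normal(μ,σ), the p-quantile is μ + z_p·σ. Here z_{0.23} = -0.7388, z_{0.82} = 0.9154.
So 0.191 = μ − 0.7388σ and 0.556 = μ + 0.9154σ.
Subtracting: σ = (0.556 − 0.191)/(0.9154 − (-0.7388)) = 0.221.
Then μ = 0.191 − (-0.7388)·0.221 = 0.354.
Precision τ = 1/σ² = 1/0.2206² = 20.5.

μ = 0.354, τ = 20.5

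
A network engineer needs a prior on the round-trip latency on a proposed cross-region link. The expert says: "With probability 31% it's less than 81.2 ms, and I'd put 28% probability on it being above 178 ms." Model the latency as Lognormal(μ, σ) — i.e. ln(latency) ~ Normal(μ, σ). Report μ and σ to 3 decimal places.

If T ~ Lognormal(μ,σ) then ln T ~ Normal(μ,σ), so the p-quantile of ln T is μ + z_p·σ.
ln(81.2) = 4.397 and ln(178) = 5.182; z_{0.31} = -0.4959, z_{0.72} = 0.5828.
σ = (5.182 − 4.397)/(0.5828 − (-0.4959)) = 0.728.
μ = 4.397 − (-0.4959)·0.728 = 4.758.

μ ≈ 4.758, σ ≈ 0.728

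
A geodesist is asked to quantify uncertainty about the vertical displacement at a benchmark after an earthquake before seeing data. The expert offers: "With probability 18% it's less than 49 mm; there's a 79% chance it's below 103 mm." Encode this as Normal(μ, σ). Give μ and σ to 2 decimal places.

For Normal(μ,σ), the p-quantile is μ + z_p·σ. Here z_{0.18} = -0.9154, z_{0.79} = 0.8064.
So 49 = μ − 0.9154σ and 103 = μ + 0.8064σ.
Subtracting: σ = (103 − 49)/(0.8064 − (-0.9154)) = 31.36.
Then μ = 49 − (-0.9154)·31.36 = 77.71.

μ = 77.71, σ = 31.36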